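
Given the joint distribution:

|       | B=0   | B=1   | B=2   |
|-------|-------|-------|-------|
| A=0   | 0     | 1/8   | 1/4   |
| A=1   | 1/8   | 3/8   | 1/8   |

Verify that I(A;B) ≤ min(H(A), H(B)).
Marginal P(A) (row sums):
  P(A=0) = 0 + 1/8 + 1/4 = 3/8
  P(A=1) = 1/8 + 3/8 + 1/8 = 5/8
Marginal P(B) (column sums):
  P(B=0) = 0 + 1/8 = 1/8
  P(B=1) = 1/8 + 3/8 = 1/2
  P(B=2) = 1/4 + 1/8 = 3/8

H(A) = -[(3/8)·log₂(3/8) + (5/8)·log₂(5/8)]
  = 0.5306 + 0.4238
  = 0.9544 bits
H(B) = -[(1/8)·log₂(1/8) + (1/2)·log₂(1/2) + (3/8)·log₂(3/8)]
  = 0.3750 + 0.5000 + 0.5306
  = 1.4056 bits
H(A,B) = -[(1/8)·log₂(1/8) + (1/4)·log₂(1/4) + (1/8)·log₂(1/8) + (3/8)·log₂(3/8) + (1/8)·log₂(1/8)]
  = 0.3750 + 0.5000 + 0.3750 + 0.5306 + 0.3750
  = 2.1556 bits

I(A;B) = H(A) + H(B) - H(A,B)
  = 0.9544 + 1.4056 - 2.1556
  = 0.2044 bits

min(H(A), H(B)) = min(0.9544, 1.4056) = 0.9544 bits
Since 0.2044 ≤ 0.9544, the bound is satisfied ✓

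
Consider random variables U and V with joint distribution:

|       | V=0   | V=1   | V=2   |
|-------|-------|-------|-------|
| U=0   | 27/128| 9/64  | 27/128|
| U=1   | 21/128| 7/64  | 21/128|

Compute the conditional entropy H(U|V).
Marginal P(V) (column sums):
  P(V=0) = 27/128 + 21/128 = 3/8
  P(V=1) = 9/64 + 7/64 = 1/4
  P(V=2) = 27/128 + 21/128 = 3/8

H(U|V) = -Σ P(U,V)·log₂ P(U|V), where P(U|V) = P(U,V) / P(V)
  (U=0,V=0): P(U|V) = (27/128)/(3/8) = 9/16;  -(27/128)·log₂(9/16) = 0.1751
  (U=0,V=1): P(U|V) = (9/64)/(1/4) = 9/16;  -(9/64)·log₂(9/16) = 0.1167
  (U=0,V=2): P(U|V) = (27/128)/(3/8) = 9/16;  -(27/128)·log₂(9/16) = 0.1751
  (U=1,V=0): P(U|V) = (21/128)/(3/8) = 7/16;  -(21/128)·log₂(7/16) = 0.1957
  (U=1,V=1): P(U|V) = (7/64)/(1/4) = 7/16;  -(7/64)·log₂(7/16) = 0.1304
  (U=1,V=2): P(U|V) = (21/128)/(3/8) = 7/16;  -(21/128)·log₂(7/16) = 0.1957
H(U|V) = 0.1751 + 0.1167 + 0.1751 + 0.1957 + 0.1304 + 0.1957
  = 0.9887 bits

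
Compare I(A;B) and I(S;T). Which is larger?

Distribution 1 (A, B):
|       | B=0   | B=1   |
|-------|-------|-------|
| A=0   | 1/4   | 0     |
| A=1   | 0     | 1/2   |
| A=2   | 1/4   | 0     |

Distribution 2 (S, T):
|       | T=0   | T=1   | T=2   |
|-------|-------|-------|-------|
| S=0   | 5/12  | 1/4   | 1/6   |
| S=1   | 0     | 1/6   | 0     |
Distribution 1 (A, B):
Marginal P(A) (row sums):
  P(A=0) = 1/4 + 0 = 1/4
  P(A=1) = 0 + 1/2 = 1/2
  P(A=2) = 1/4 + 0 = 1/4
Marginal P(B) (column sums):
  P(B=0) = 1/4 + 0 + 1/4 = 1/2
  P(B=1) = 0 + 1/2 + 0 = 1/2

H(A) = -[(1/4)·log₂(1/4) + (1/2)·log₂(1/2) + (1/4)·log₂(1/4)]
  = 0.5000 + 0.5000 + 0.5000
  = 1.5000 bits
H(B) = -[(1/2)·log₂(1/2) + (1/2)·log₂(1/2)]
  = 0.5000 + 0.5000
  = 1.0000 bits
H(A,B) = -[(1/4)·log₂(1/4) + (1/2)·log₂(1/2) + (1/4)·log₂(1/4)]
  = 0.5000 + 0.5000 + 0.5000
  = 1.5000 bits

I(A;B) = H(A) + H(B) - H(A,B)
  = 1.5000 + 1.0000 - 1.5000
  = 1.0000 bits

Distribution 2 (S, T):
Marginal P(S) (row sums):
  P(S=0) = 5/12 + 1/4 + 1/6 = 5/6
  P(S=1) = 0 + 1/6 + 0 = 1/6
Marginal P(T) (column sums):
  P(T=0) = 5/12 + 0 = 5/12
  P(T=1) = 1/4 + 1/6 = 5/12
  P(T=2) = 1/6 + 0 = 1/6

H(S) = -[(5/6)·log₂(5/6) + (1/6)·log₂(1/6)]
  = 0.2192 + 0.4308
  = 0.6500 bits
H(T) = -[(5/12)·log₂(5/12) + (5/12)·log₂(5/12) + (1/6)·log₂(1/6)]
  = 0.5263 + 0.5263 + 0.4308
  = 1.4834 bits
H(S,T) = -[(5/12)·log₂(5/12) + (1/4)·log₂(1/4) + (1/6)·log₂(1/6) + (1/6)·log₂(1/6)]
  = 0.5263 + 0.5000 + 0.4308 + 0.4308
  = 1.8879 bits

I(S;T) = H(S) + H(T) - H(S,T)
  = 0.6500 + 1.4834 - 1.8879
  = 0.2455 bits

I(A;B) = 1.0000 bits > I(S;T) = 0.2455 bits, so (A, B) has the higher mutual information (stronger dependence).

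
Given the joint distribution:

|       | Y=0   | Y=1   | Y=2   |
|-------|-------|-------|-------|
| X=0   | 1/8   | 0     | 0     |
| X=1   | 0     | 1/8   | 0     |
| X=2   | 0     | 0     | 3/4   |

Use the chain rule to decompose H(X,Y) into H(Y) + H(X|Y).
By the chain rule: H(X,Y) = H(Y) + H(X|Y)

Marginal P(Y) (column sums):
  P(Y=0) = 1/8 + 0 + 0 = 1/8
  P(Y=1) = 0 + 1/8 + 0 = 1/8
  P(Y=2) = 0 + 0 + 3/4 = 3/4
H(Y) = -[(1/8)·log₂(1/8) + (1/8)·log₂(1/8) + (3/4)·log₂(3/4)]
  = 0.3750 + 0.3750 + 0.3113
  = 1.0613 bits
H(X|Y) = -Σ P(X,Y)·log₂ P(X|Y), where P(X|Y) = P(X,Y) / P(Y)
  (cells with P(X,Y) = 0 contribute 0)
  (X=0,Y=0): P(X|Y) = (1/8)/(1/8) = 1;  -(1/8)·log₂(1) = 0.0000
  (X=1,Y=1): P(X|Y) = (1/8)/(1/8) = 1;  -(1/8)·log₂(1) = 0.0000
  (X=2,Y=2): P(X|Y) = (3/4)/(3/4) = 1;  -(3/4)·log₂(1) = 0.0000
H(X|Y) = 0.0000 + 0.0000 + 0.0000
  = 0.0000 bits

H(X,Y) = H(Y) + H(X|Y) = 1.0613 + 0.0000 = 1.0613 bits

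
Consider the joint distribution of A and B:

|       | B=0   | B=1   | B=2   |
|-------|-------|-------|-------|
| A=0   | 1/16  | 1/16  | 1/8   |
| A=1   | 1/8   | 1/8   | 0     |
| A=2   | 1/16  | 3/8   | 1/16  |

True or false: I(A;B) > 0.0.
Marginal P(A) (row sums):
  P(A=0) = 1/16 + 1/16 + 1/8 = 1/4
  P(A=1) = 1/8 + 1/8 + 0 = 1/4
  P(A=2) = 1/16 + 3/8 + 1/16 = 1/2
Marginal P(B) (column sums):
  P(B=0) = 1/16 + 1/8 + 1/16 = 1/4
  P(B=1) = 1/16 + 1/8 + 3/8 = 9/16
  P(B=2) = 1/8 + 0 + 1/16 = 3/16

H(A) = -[(1/4)·log₂(1/4) + (1/4)·log₂(1/4) + (1/2)·log₂(1/2)]
  = 0.5000 + 0.5000 + 0.5000
  = 1.5000 bits
H(B) = -[(1/4)·log₂(1/4) + (9/16)·log₂(9/16) + (3/16)·log₂(3/16)]
  = 0.5000 + 0.4669 + 0.4528
  = 1.4197 bits
H(A,B) = -[(1/16)·log₂(1/16) + (1/16)·log₂(1/16) + (1/8)·log₂(1/8) + (1/8)·log₂(1/8) + (1/8)·log₂(1/8) + (1/16)·log₂(1/16) + (3/8)·log₂(3/8) + (1/16)·log₂(1/16)]
  = 0.2500 + 0.2500 + 0.3750 + 0.3750 + 0.3750 + 0.2500 + 0.5306 + 0.2500
  = 2.6556 bits

I(A;B) = H(A) + H(B) - H(A,B)
  = 1.5000 + 1.4197 - 2.6556
  = 0.2641 bits

True. I(A;B) = 0.2641 bits, which is > 0.0 bits.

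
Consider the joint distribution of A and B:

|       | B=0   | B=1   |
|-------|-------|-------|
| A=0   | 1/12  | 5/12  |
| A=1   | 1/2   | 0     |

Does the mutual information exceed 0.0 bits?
Marginal P(A) (row sums):
  P(A=0) = 1/12 + 5/12 = 1/2
  P(A=1) = 1/2 + 0 = 1/2
Marginal P(B) (column sums):
  P(B=0) = 1/12 + 1/2 = 7/12
  P(B=1) = 5/12 + 0 = 5/12

H(A) = -[(1/2)·log₂(1/2) + (1/2)·log₂(1/2)]
  = 0.5000 + 0.5000
  = 1.0000 bits
H(B) = -[(7/12)·log₂(7/12) + (5/12)·log₂(5/12)]
  = 0.4536 + 0.5263
  = 0.9799 bits
H(A,B) = -[(1/12)·log₂(1/12) + (5/12)·log₂(5/12) + (1/2)·log₂(1/2)]
  = 0.2987 + 0.5263 + 0.5000
  = 1.3250 bits

I(A;B) = H(A) + H(B) - H(A,B)
  = 1.0000 + 0.9799 - 1.3250
  = 0.6549 bits

Yes. I(A;B) = 0.6549 bits, which is > 0.0 bits.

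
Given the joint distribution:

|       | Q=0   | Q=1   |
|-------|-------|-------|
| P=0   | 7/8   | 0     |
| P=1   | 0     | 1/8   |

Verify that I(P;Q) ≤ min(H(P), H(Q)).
Marginal P(P) (row sums):
  P(P=0) = 7/8 + 0 = 7/8
  P(P=1) = 0 + 1/8 = 1/8
Marginal P(Q) (column sums):
  P(Q=0) = 7/8 + 0 = 7/8
  P(Q=1) = 0 + 1/8 = 1/8

H(P) = -[(7/8)·log₂(7/8) + (1/8)·log₂(1/8)]
  = 0.1686 + 0.3750
  = 0.5436 bits
H(Q) = -[(7/8)·log₂(7/8) + (1/8)·log₂(1/8)]
  = 0.1686 + 0.3750
  = 0.5436 bits
H(P,Q) = -[(7/8)·log₂(7/8) + (1/8)·log₂(1/8)]
  = 0.1686 + 0.3750
  = 0.5436 bits

I(P;Q) = H(P) + H(Q) - H(P,Q)
  = 0.5436 + 0.5436 - 0.5436
  = 0.5436 bits

min(H(P), H(Q)) = min(0.5436, 0.5436) = 0.5436 bits
Since 0.5436 ≤ 0.5436, the bound is satisfied ✓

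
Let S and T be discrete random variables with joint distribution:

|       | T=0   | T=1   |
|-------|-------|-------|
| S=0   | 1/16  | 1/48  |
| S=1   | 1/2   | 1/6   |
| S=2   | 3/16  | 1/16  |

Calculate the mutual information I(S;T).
Marginal P(S) (row sums):
  P(S=0) = 1/16 + 1/48 = 1/12
  P(S=1) = 1/2 + 1/6 = 2/3
  P(S=2) = 3/16 + 1/16 = 1/4
Marginal P(T) (column sums):
  P(T=0) = 1/16 + 1/2 + 3/16 = 3/4
  P(T=1) = 1/48 + 1/6 + 1/16 = 1/4

H(S) = -[(1/12)·log₂(1/12) + (2/3)·log₂(2/3) + (1/4)·log₂(1/4)]
  = 0.2987 + 0.3900 + 0.5000
  = 1.1887 bits
H(T) = -[(3/4)·log₂(3/4) + (1/4)·log₂(1/4)]
  = 0.3113 + 0.5000
  = 0.8113 bits
H(S,T) = -[(1/16)·log₂(1/16) + (1/48)·log₂(1/48) + (1/2)·log₂(1/2) + (1/6)·log₂(1/6) + (3/16)·log₂(3/16) + (1/16)·log₂(1/16)]
  = 0.2500 + 0.1164 + 0.5000 + 0.4308 + 0.4528 + 0.2500
  = 2.0000 bits

I(S;T) = H(S) + H(T) - H(S,T)
  = 1.1887 + 0.8113 - 2.0000
  = 0.0000 bits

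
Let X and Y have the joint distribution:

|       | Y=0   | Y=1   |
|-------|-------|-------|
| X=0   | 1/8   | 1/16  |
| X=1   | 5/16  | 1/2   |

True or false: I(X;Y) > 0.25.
Marginal P(X) (row sums):
  P(X=0) = 1/8 + 1/16 = 3/16
  P(X=1) = 5/16 + 1/2 = 13/16
Marginal P(Y) (column sums):
  P(Y=0) = 1/8 + 5/16 = 7/16
  P(Y=1) = 1/16 + 1/2 = 9/16

H(X) = -[(3/16)·log₂(3/16) + (13/16)·log₂(13/16)]
  = 0.4528 + 0.2434
  = 0.6962 bits
H(Y) = -[(7/16)·log₂(7/16) + (9/16)·log₂(9/16)]
  = 0.5218 + 0.4669
  = 0.9887 bits
H(X,Y) = -[(1/8)·log₂(1/8) + (1/16)·log₂(1/16) + (5/16)·log₂(5/16) + (1/2)·log₂(1/2)]
  = 0.3750 + 0.2500 + 0.5244 + 0.5000
  = 1.6494 bits

I(X;Y) = H(X) + H(Y) - H(X,Y)
  = 0.6962 + 0.9887 - 1.6494
  = 0.0355 bits

False. I(X;Y) = 0.0355 bits, which is ≤ 0.25 bits.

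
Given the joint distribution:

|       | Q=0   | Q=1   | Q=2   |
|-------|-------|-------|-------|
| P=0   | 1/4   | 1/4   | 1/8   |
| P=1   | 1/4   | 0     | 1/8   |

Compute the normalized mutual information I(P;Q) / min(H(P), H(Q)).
Marginal P(P) (row sums):
  P(P=0) = 1/4 + 1/4 + 1/8 = 5/8
  P(P=1) = 1/4 + 0 + 1/8 = 3/8
Marginal P(Q) (column sums):
  P(Q=0) = 1/4 + 1/4 = 1/2
  P(Q=1) = 1/4 + 0 = 1/4
  P(Q=2) = 1/8 + 1/8 = 1/4

H(P) = -[(5/8)·log₂(5/8) + (3/8)·log₂(3/8)]
  = 0.4238 + 0.5306
  = 0.9544 bits
H(Q) = -[(1/2)·log₂(1/2) + (1/4)·log₂(1/4) + (1/4)·log₂(1/4)]
  = 0.5000 + 0.5000 + 0.5000
  = 1.5000 bits
H(P,Q) = -[(1/4)·log₂(1/4) + (1/4)·log₂(1/4) + (1/8)·log₂(1/8) + (1/4)·log₂(1/4) + (1/8)·log₂(1/8)]
  = 0.5000 + 0.5000 + 0.3750 + 0.5000 + 0.3750
  = 2.2500 bits

I(P;Q) = H(P) + H(Q) - H(P,Q)
  = 0.9544 + 1.5000 - 2.2500
  = 0.2044 bits

min(H(P), H(Q)) = min(0.9544, 1.5000) = 0.9544 bits
Normalized MI = 0.2044 / 0.9544 = 0.2142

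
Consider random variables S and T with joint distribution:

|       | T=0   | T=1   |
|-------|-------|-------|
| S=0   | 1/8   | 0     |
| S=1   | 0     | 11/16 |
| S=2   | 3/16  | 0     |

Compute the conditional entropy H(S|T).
Marginal P(T) (column sums):
  P(T=0) = 1/8 + 0 + 3/16 = 5/16
  P(T=1) = 0 + 11/16 + 0 = 11/16

H(S|T) = -Σ P(S,T)·log₂ P(S|T), where P(S|T) = P(S,T) / P(T)
  (cells with P(S,T) = 0 contribute 0)
  (S=0,T=0): P(S|T) = (1/8)/(5/16) = 2/5;  -(1/8)·log₂(2/5) = 0.1652
  (S=1,T=1): P(S|T) = (11/16)/(11/16) = 1;  -(11/16)·log₂(1) = 0.0000
  (S=2,T=0): P(S|T) = (3/16)/(5/16) = 3/5;  -(3/16)·log₂(3/5) = 0.1382
H(S|T) = 0.1652 + 0.0000 + 0.1382
  = 0.3034 bits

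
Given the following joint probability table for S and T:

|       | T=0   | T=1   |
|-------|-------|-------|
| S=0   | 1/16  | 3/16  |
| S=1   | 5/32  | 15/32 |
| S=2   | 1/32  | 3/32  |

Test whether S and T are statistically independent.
Marginal P(S) (row sums):
  P(S=0) = 1/16 + 3/16 = 1/4
  P(S=1) = 5/32 + 15/32 = 5/8
  P(S=2) = 1/32 + 3/32 = 1/8
Marginal P(T) (column sums):
  P(T=0) = 1/16 + 5/32 + 1/32 = 1/4
  P(T=1) = 3/16 + 15/32 + 3/32 = 3/4

S and T are independent iff P(S=i,T=j) = P(S=i)·P(T=j) for every cell.
  P(S=0)·P(T=0) = 1/4 × 1/4 = 1/16 = P(S=0,T=0) ✓
  P(S=0)·P(T=1) = 1/4 × 3/4 = 3/16 = P(S=0,T=1) ✓
  P(S=1)·P(T=0) = 5/8 × 1/4 = 5/32 = P(S=1,T=0) ✓
  P(S=1)·P(T=1) = 5/8 × 3/4 = 15/32 = P(S=1,T=1) ✓
  P(S=2)·P(T=0) = 1/8 × 1/4 = 1/32 = P(S=2,T=0) ✓
  P(S=2)·P(T=1) = 1/8 × 3/4 = 3/32 = P(S=2,T=1) ✓

Yes, S and T are independent: every cell factors, so I(S;T) = 0 bits.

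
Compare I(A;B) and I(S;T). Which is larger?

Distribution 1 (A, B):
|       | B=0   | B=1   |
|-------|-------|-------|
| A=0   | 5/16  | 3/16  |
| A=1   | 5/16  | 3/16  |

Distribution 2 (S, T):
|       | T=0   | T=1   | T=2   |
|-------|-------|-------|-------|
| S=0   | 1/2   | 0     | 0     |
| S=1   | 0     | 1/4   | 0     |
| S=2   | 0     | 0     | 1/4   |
Distribution 1 (A, B):
Marginal P(A) (row sums):
  P(A=0) = 5/16 + 3/16 = 1/2
  P(A=1) = 5/16 + 3/16 = 1/2
Marginal P(B) (column sums):
  P(B=0) = 5/16 + 5/16 = 5/8
  P(B=1) = 3/16 + 3/16 = 3/8

H(A) = -[(1/2)·log₂(1/2) + (1/2)·log₂(1/2)]
  = 0.5000 + 0.5000
  = 1.0000 bits
H(B) = -[(5/8)·log₂(5/8) + (3/8)·log₂(3/8)]
  = 0.4238 + 0.5306
  = 0.9544 bits
H(A,B) = -[(5/16)·log₂(5/16) + (3/16)·log₂(3/16) + (5/16)·log₂(5/16) + (3/16)·log₂(3/16)]
  = 0.5244 + 0.4528 + 0.5244 + 0.4528
  = 1.9544 bits

I(A;B) = H(A) + H(B) - H(A,B)
  = 1.0000 + 0.9544 - 1.9544
  = 0.0000 bits

Distribution 2 (S, T):
Marginal P(S) (row sums):
  P(S=0) = 1/2 + 0 + 0 = 1/2
  P(S=1) = 0 + 1/4 + 0 = 1/4
  P(S=2) = 0 + 0 + 1/4 = 1/4
Marginal P(T) (column sums):
  P(T=0) = 1/2 + 0 + 0 = 1/2
  P(T=1) = 0 + 1/4 + 0 = 1/4
  P(T=2) = 0 + 0 + 1/4 = 1/4

H(S) = -[(1/2)·log₂(1/2) + (1/4)·log₂(1/4) + (1/4)·log₂(1/4)]
  = 0.5000 + 0.5000 + 0.5000
  = 1.5000 bits
H(T) = -[(1/2)·log₂(1/2) + (1/4)·log₂(1/4) + (1/4)·log₂(1/4)]
  = 0.5000 + 0.5000 + 0.5000
  = 1.5000 bits
H(S,T) = -[(1/2)·log₂(1/2) + (1/4)·log₂(1/4) + (1/4)·log₂(1/4)]
  = 0.5000 + 0.5000 + 0.5000
  = 1.5000 bits

I(S;T) = H(S) + H(T) - H(S,T)
  = 1.5000 + 1.5000 - 1.5000
  = 1.5000 bits

I(S;T) = 1.5000 bits > I(A;B) = 0.0000 bits, so (S, T) has the higher mutual information (stronger dependence).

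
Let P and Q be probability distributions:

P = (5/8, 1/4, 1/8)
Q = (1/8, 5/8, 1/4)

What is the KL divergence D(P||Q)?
D(P||Q) = Σ P(i) log₂(P(i)/Q(i))
  i=0: (5/8) × log₂((5/8)/(1/8)) = (5/8) × log₂(5) = 1.4512
  i=1: (1/4) × log₂((1/4)/(5/8)) = (1/4) × log₂(2/5) = -0.3305
  i=2: (1/8) × log₂((1/8)/(1/4)) = (1/8) × log₂(1/2) = -0.1250
D(P||Q) = 1.4512 - 0.3305 - 0.1250
  = 0.9957 bits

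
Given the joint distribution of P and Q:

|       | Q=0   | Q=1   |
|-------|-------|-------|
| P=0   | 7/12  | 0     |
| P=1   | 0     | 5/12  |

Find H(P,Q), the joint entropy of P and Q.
H(P,Q) = -Σ P(P,Q) log₂ P(P,Q), summed over the non-zero cells:
H(P,Q) = -[(7/12)·log₂(7/12) + (5/12)·log₂(5/12)]
  = 0.4536 + 0.5263
  = 0.9799 bits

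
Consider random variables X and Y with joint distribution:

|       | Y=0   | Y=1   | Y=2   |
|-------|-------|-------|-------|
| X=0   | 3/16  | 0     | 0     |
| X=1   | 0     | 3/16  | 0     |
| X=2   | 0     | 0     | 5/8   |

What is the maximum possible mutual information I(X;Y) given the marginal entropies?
The upper bound on mutual information is I(X;Y) ≤ min(H(X), H(Y)).

Marginal P(X) (row sums):
  P(X=0) = 3/16 + 0 + 0 = 3/16
  P(X=1) = 0 + 3/16 + 0 = 3/16
  P(X=2) = 0 + 0 + 5/8 = 5/8
Marginal P(Y) (column sums):
  P(Y=0) = 3/16 + 0 + 0 = 3/16
  P(Y=1) = 0 + 3/16 + 0 = 3/16
  P(Y=2) = 0 + 0 + 5/8 = 5/8

H(X) = -[(3/16)·log₂(3/16) + (3/16)·log₂(3/16) + (5/8)·log₂(5/8)]
  = 0.4528 + 0.4528 + 0.4238
  = 1.3294 bits
H(Y) = -[(3/16)·log₂(3/16) + (3/16)·log₂(3/16) + (5/8)·log₂(5/8)]
  = 0.4528 + 0.4528 + 0.4238
  = 1.3294 bits

Maximum possible I(X;Y) = min(1.3294, 1.3294) = 1.3294 bits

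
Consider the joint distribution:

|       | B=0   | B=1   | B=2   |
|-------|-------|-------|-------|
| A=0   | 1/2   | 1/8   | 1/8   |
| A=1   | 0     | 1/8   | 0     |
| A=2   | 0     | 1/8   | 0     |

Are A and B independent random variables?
Marginal P(A) (row sums):
  P(A=0) = 1/2 + 1/8 + 1/8 = 3/4
  P(A=1) = 0 + 1/8 + 0 = 1/8
  P(A=2) = 0 + 1/8 + 0 = 1/8
Marginal P(B) (column sums):
  P(B=0) = 1/2 + 0 + 0 = 1/2
  P(B=1) = 1/8 + 1/8 + 1/8 = 3/8
  P(B=2) = 1/8 + 0 + 0 = 1/8

A and B are independent iff P(A=i,B=j) = P(A=i)·P(B=j) for every cell.
  P(A=0)·P(B=0) = 3/4 × 1/2 = 3/8, but P(A=0,B=0) = 1/2 ✗

No, A and B are not independent. Quantitatively, I(A;B) > 0:

H(A) = -[(3/4)·log₂(3/4) + (1/8)·log₂(1/8) + (1/8)·log₂(1/8)]
  = 0.3113 + 0.3750 + 0.3750
  = 1.0613 bits
H(B) = -[(1/2)·log₂(1/2) + (3/8)·log₂(3/8) + (1/8)·log₂(1/8)]
  = 0.5000 + 0.5306 + 0.3750
  = 1.4056 bits
H(A,B) = -[(1/2)·log₂(1/2) + (1/8)·log₂(1/8) + (1/8)·log₂(1/8) + (1/8)·log₂(1/8) + (1/8)·log₂(1/8)]
  = 0.5000 + 0.3750 + 0.3750 + 0.3750 + 0.3750
  = 2.0000 bits
I(A;B) = H(A) + H(B) - H(A,B) = 1.0613 + 1.4056 - 2.0000 = 0.4669 bits > 0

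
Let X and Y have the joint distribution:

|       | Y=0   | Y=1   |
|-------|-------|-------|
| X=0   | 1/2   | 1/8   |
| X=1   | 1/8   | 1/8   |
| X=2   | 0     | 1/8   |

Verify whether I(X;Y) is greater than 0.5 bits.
Marginal P(X) (row sums):
  P(X=0) = 1/2 + 1/8 = 5/8
  P(X=1) = 1/8 + 1/8 = 1/4
  P(X=2) = 0 + 1/8 = 1/8
Marginal P(Y) (column sums):
  P(Y=0) = 1/2 + 1/8 + 0 = 5/8
  P(Y=1) = 1/8 + 1/8 + 1/8 = 3/8

H(X) = -[(5/8)·log₂(5/8) + (1/4)·log₂(1/4) + (1/8)·log₂(1/8)]
  = 0.4238 + 0.5000 + 0.3750
  = 1.2988 bits
H(Y) = -[(5/8)·log₂(5/8) + (3/8)·log₂(3/8)]
  = 0.4238 + 0.5306
  = 0.9544 bits
H(X,Y) = -[(1/2)·log₂(1/2) + (1/8)·log₂(1/8) + (1/8)·log₂(1/8) + (1/8)·log₂(1/8) + (1/8)·log₂(1/8)]
  = 0.5000 + 0.3750 + 0.3750 + 0.3750 + 0.3750
  = 2.0000 bits

I(X;Y) = H(X) + H(Y) - H(X,Y)
  = 1.2988 + 0.9544 - 2.0000
  = 0.2532 bits

No. I(X;Y) = 0.2532 bits, which is ≤ 0.5 bits.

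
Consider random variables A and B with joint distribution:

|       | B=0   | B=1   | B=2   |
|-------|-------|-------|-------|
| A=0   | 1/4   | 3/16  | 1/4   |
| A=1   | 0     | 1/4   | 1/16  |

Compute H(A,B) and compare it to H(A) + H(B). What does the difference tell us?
Marginal P(A) (row sums):
  P(A=0) = 1/4 + 3/16 + 1/4 = 11/16
  P(A=1) = 0 + 1/4 + 1/16 = 5/16
Marginal P(B) (column sums):
  P(B=0) = 1/4 + 0 = 1/4
  P(B=1) = 3/16 + 1/4 = 7/16
  P(B=2) = 1/4 + 1/16 = 5/16

H(A,B) = -[(1/4)·log₂(1/4) + (3/16)·log₂(3/16) + (1/4)·log₂(1/4) + (1/4)·log₂(1/4) + (1/16)·log₂(1/16)]
  = 0.5000 + 0.4528 + 0.5000 + 0.5000 + 0.2500
  = 2.2028 bits
H(A) = -[(11/16)·log₂(11/16) + (5/16)·log₂(5/16)]
  = 0.3716 + 0.5244
  = 0.8960 bits
H(B) = -[(1/4)·log₂(1/4) + (7/16)·log₂(7/16) + (5/16)·log₂(5/16)]
  = 0.5000 + 0.5218 + 0.5244
  = 1.5462 bits

H(A) + H(B) = 0.8960 + 1.5462 = 2.4422 bits
Difference: H(A) + H(B) - H(A,B) = 2.4422 - 2.2028 = 0.2394 bits = I(A;B)

The difference is the mutual information; it is positive here, so A and B are dependent (knowing one reduces uncertainty about the other by 0.2394 bits).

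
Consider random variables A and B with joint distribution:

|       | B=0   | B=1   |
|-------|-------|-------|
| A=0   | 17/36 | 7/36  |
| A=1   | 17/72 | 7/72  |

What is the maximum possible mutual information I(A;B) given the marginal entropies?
The upper bound on mutual information is I(A;B) ≤ min(H(A), H(B)).

Marginal P(A) (row sums):
  P(A=0) = 17/36 + 7/36 = 2/3
  P(A=1) = 17/72 + 7/72 = 1/3
Marginal P(B) (column sums):
  P(B=0) = 17/36 + 17/72 = 17/24
  P(B=1) = 7/36 + 7/72 = 7/24

H(A) = -[(2/3)·log₂(2/3) + (1/3)·log₂(1/3)]
  = 0.3900 + 0.5283
  = 0.9183 bits
H(B) = -[(17/24)·log₂(17/24) + (7/24)·log₂(7/24)]
  = 0.3524 + 0.5185
  = 0.8709 bits

Maximum possible I(A;B) = min(0.9183, 0.8709) = 0.8709 bits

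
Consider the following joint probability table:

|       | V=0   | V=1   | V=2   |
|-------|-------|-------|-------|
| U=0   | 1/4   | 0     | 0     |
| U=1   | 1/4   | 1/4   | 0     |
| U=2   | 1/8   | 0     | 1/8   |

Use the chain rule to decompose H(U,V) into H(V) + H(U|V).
By the chain rule: H(U,V) = H(V) + H(U|V)

Marginal P(V) (column sums):
  P(V=0) = 1/4 + 1/4 + 1/8 = 5/8
  P(V=1) = 0 + 1/4 + 0 = 1/4
  P(V=2) = 0 + 0 + 1/8 = 1/8
H(V) = -[(5/8)·log₂(5/8) + (1/4)·log₂(1/4) + (1/8)·log₂(1/8)]
  = 0.4238 + 0.5000 + 0.3750
  = 1.2988 bits
H(U|V) = -Σ P(U,V)·log₂ P(U|V), where P(U|V) = P(U,V) / P(V)
  (cells with P(U,V) = 0 contribute 0)
  (U=0,V=0): P(U|V) = (1/4)/(5/8) = 2/5;  -(1/4)·log₂(2/5) = 0.3305
  (U=1,V=0): P(U|V) = (1/4)/(5/8) = 2/5;  -(1/4)·log₂(2/5) = 0.3305
  (U=1,V=1): P(U|V) = (1/4)/(1/4) = 1;  -(1/4)·log₂(1) = 0.0000
  (U=2,V=0): P(U|V) = (1/8)/(5/8) = 1/5;  -(1/8)·log₂(1/5) = 0.2902
  (U=2,V=2): P(U|V) = (1/8)/(1/8) = 1;  -(1/8)·log₂(1) = 0.0000
H(U|V) = 0.3305 + 0.3305 + 0.0000 + 0.2902 + 0.0000
  = 0.9512 bits

H(U,V) = H(V) + H(U|V) = 1.2988 + 0.9512 = 2.2500 bits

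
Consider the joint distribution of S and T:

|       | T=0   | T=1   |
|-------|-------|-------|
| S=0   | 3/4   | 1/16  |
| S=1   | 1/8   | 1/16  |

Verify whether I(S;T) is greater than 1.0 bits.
Marginal P(S) (row sums):
  P(S=0) = 3/4 + 1/16 = 13/16
  P(S=1) = 1/8 + 1/16 = 3/16
Marginal P(T) (column sums):
  P(T=0) = 3/4 + 1/8 = 7/8
  P(T=1) = 1/16 + 1/16 = 1/8

H(S) = -[(13/16)·log₂(13/16) + (3/16)·log₂(3/16)]
  = 0.2434 + 0.4528
  = 0.6962 bits
H(T) = -[(7/8)·log₂(7/8) + (1/8)·log₂(1/8)]
  = 0.1686 + 0.3750
  = 0.5436 bits
H(S,T) = -[(3/4)·log₂(3/4) + (1/16)·log₂(1/16) + (1/8)·log₂(1/8) + (1/16)·log₂(1/16)]
  = 0.3113 + 0.2500 + 0.3750 + 0.2500
  = 1.1863 bits

I(S;T) = H(S) + H(T) - H(S,T)
  = 0.6962 + 0.5436 - 1.1863
  = 0.0535 bits

No. I(S;T) = 0.0535 bits, which is ≤ 1.0 bits.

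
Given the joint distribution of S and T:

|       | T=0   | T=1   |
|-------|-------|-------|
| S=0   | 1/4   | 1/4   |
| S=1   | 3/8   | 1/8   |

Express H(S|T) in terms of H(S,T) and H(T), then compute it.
H(S|T) = H(S,T) - H(T)

Marginal P(T) (column sums):
  P(T=0) = 1/4 + 3/8 = 5/8
  P(T=1) = 1/4 + 1/8 = 3/8

H(S,T) = -[(1/4)·log₂(1/4) + (1/4)·log₂(1/4) + (3/8)·log₂(3/8) + (1/8)·log₂(1/8)]
  = 0.5000 + 0.5000 + 0.5306 + 0.3750
  = 1.9056 bits
H(T) = -[(5/8)·log₂(5/8) + (3/8)·log₂(3/8)]
  = 0.4238 + 0.5306
  = 0.9544 bits

H(S|T) = 1.9056 - 0.9544 = 0.9512 bits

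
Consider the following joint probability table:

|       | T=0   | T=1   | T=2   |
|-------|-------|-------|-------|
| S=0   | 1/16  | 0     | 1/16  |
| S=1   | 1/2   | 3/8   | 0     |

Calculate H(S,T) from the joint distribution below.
H(S,T) = -Σ P(S,T) log₂ P(S,T), summed over the non-zero cells:
H(S,T) = -[(1/16)·log₂(1/16) + (1/16)·log₂(1/16) + (1/2)·log₂(1/2) + (3/8)·log₂(3/8)]
  = 0.2500 + 0.2500 + 0.5000 + 0.5306
  = 1.5306 bits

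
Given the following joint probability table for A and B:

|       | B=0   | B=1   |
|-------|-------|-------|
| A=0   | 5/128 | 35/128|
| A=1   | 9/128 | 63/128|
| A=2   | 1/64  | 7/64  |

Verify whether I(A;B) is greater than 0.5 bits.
Marginal P(A) (row sums):
  P(A=0) = 5/128 + 35/128 = 5/16
  P(A=1) = 9/128 + 63/128 = 9/16
  P(A=2) = 1/64 + 7/64 = 1/8
Marginal P(B) (column sums):
  P(B=0) = 5/128 + 9/128 + 1/64 = 1/8
  P(B=1) = 35/128 + 63/128 + 7/64 = 7/8

H(A) = -[(5/16)·log₂(5/16) + (9/16)·log₂(9/16) + (1/8)·log₂(1/8)]
  = 0.5244 + 0.4669 + 0.3750
  = 1.3663 bits
H(B) = -[(1/8)·log₂(1/8) + (7/8)·log₂(7/8)]
  = 0.3750 + 0.1686
  = 0.5436 bits
H(A,B) = -[(5/128)·log₂(5/128) + (35/128)·log₂(35/128) + (9/128)·log₂(9/128) + (63/128)·log₂(63/128) + (1/64)·log₂(1/64) + (7/64)·log₂(7/64)]
  = 0.1827 + 0.5115 + 0.2693 + 0.5034 + 0.0938 + 0.3492
  = 1.9099 bits

I(A;B) = H(A) + H(B) - H(A,B)
  = 1.3663 + 0.5436 - 1.9099
  = 0.0000 bits

No. I(A;B) = 0.0000 bits, which is ≤ 0.5 bits.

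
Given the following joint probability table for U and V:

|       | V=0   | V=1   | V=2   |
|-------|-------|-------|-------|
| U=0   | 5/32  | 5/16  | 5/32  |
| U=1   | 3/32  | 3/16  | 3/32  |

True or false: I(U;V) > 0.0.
Marginal P(U) (row sums):
  P(U=0) = 5/32 + 5/16 + 5/32 = 5/8
  P(U=1) = 3/32 + 3/16 + 3/32 = 3/8
Marginal P(V) (column sums):
  P(V=0) = 5/32 + 3/32 = 1/4
  P(V=1) = 5/16 + 3/16 = 1/2
  P(V=2) = 5/32 + 3/32 = 1/4

H(U) = -[(5/8)·log₂(5/8) + (3/8)·log₂(3/8)]
  = 0.4238 + 0.5306
  = 0.9544 bits
H(V) = -[(1/4)·log₂(1/4) + (1/2)·log₂(1/2) + (1/4)·log₂(1/4)]
  = 0.5000 + 0.5000 + 0.5000
  = 1.5000 bits
H(U,V) = -[(5/32)·log₂(5/32) + (5/16)·log₂(5/16) + (5/32)·log₂(5/32) + (3/32)·log₂(3/32) + (3/16)·log₂(3/16) + (3/32)·log₂(3/32)]
  = 0.4184 + 0.5244 + 0.4184 + 0.3202 + 0.4528 + 0.3202
  = 2.4544 bits

I(U;V) = H(U) + H(V) - H(U,V)
  = 0.9544 + 1.5000 - 2.4544
  = 0.0000 bits

False. I(U;V) = 0.0000 bits, which is ≤ 0.0 bits.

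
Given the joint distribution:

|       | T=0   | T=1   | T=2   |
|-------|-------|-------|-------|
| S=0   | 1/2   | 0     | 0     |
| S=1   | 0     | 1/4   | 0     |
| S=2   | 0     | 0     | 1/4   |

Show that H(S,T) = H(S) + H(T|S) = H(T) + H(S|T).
Marginal P(S) (row sums):
  P(S=0) = 1/2 + 0 + 0 = 1/2
  P(S=1) = 0 + 1/4 + 0 = 1/4
  P(S=2) = 0 + 0 + 1/4 = 1/4
Marginal P(T) (column sums):
  P(T=0) = 1/2 + 0 + 0 = 1/2
  P(T=1) = 0 + 1/4 + 0 = 1/4
  P(T=2) = 0 + 0 + 1/4 = 1/4

Decomposition 1: H(S) + H(T|S)
H(S) = -[(1/2)·log₂(1/2) + (1/4)·log₂(1/4) + (1/4)·log₂(1/4)]
  = 0.5000 + 0.5000 + 0.5000
  = 1.5000 bits
H(T|S) = -Σ P(S,T)·log₂ P(T|S), where P(T|S) = P(S,T) / P(S)
  (cells with P(S,T) = 0 contribute 0)
  (S=0,T=0): P(T|S) = (1/2)/(1/2) = 1;  -(1/2)·log₂(1) = 0.0000
  (S=1,T=1): P(T|S) = (1/4)/(1/4) = 1;  -(1/4)·log₂(1) = 0.0000
  (S=2,T=2): P(T|S) = (1/4)/(1/4) = 1;  -(1/4)·log₂(1) = 0.0000
H(T|S) = 0.0000 + 0.0000 + 0.0000
  = 0.0000 bits
H(S) + H(T|S) = 1.5000 + 0.0000 = 1.5000 bits

Decomposition 2: H(T) + H(S|T)
H(T) = -[(1/2)·log₂(1/2) + (1/4)·log₂(1/4) + (1/4)·log₂(1/4)]
  = 0.5000 + 0.5000 + 0.5000
  = 1.5000 bits
H(S|T) = -Σ P(S,T)·log₂ P(S|T), where P(S|T) = P(S,T) / P(T)
  (cells with P(S,T) = 0 contribute 0)
  (S=0,T=0): P(S|T) = (1/2)/(1/2) = 1;  -(1/2)·log₂(1) = 0.0000
  (S=1,T=1): P(S|T) = (1/4)/(1/4) = 1;  -(1/4)·log₂(1) = 0.0000
  (S=2,T=2): P(S|T) = (1/4)/(1/4) = 1;  -(1/4)·log₂(1) = 0.0000
H(S|T) = 0.0000 + 0.0000 + 0.0000
  = 0.0000 bits
H(T) + H(S|T) = 1.5000 + 0.0000 = 1.5000 bits

Direct computation of the joint entropy:
H(S,T) = -[(1/2)·log₂(1/2) + (1/4)·log₂(1/4) + (1/4)·log₂(1/4)]
  = 0.5000 + 0.5000 + 0.5000
  = 1.5000 bits

All three agree: H(S,T) = 1.5000 bits ✓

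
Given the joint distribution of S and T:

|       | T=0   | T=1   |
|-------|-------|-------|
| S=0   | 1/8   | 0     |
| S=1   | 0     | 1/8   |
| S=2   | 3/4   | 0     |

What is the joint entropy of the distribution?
H(S,T) = -Σ P(S,T) log₂ P(S,T), summed over the non-zero cells:
H(S,T) = -[(1/8)·log₂(1/8) + (1/8)·log₂(1/8) + (3/4)·log₂(3/4)]
  = 0.3750 + 0.3750 + 0.3113
  = 1.0613 bits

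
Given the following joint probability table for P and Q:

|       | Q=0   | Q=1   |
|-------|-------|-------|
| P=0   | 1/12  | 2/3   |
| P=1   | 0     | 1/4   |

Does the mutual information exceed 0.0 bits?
Marginal P(P) (row sums):
  P(P=0) = 1/12 + 2/3 = 3/4
  P(P=1) = 0 + 1/4 = 1/4
Marginal P(Q) (column sums):
  P(Q=0) = 1/12 + 0 = 1/12
  P(Q=1) = 2/3 + 1/4 = 11/12

H(P) = -[(3/4)·log₂(3/4) + (1/4)·log₂(1/4)]
  = 0.3113 + 0.5000
  = 0.8113 bits
H(Q) = -[(1/12)·log₂(1/12) + (11/12)·log₂(11/12)]
  = 0.2987 + 0.1151
  = 0.4138 bits
H(P,Q) = -[(1/12)·log₂(1/12) + (2/3)·log₂(2/3) + (1/4)·log₂(1/4)]
  = 0.2987 + 0.3900 + 0.5000
  = 1.1887 bits

I(P;Q) = H(P) + H(Q) - H(P,Q)
  = 0.8113 + 0.4138 - 1.1887
  = 0.0364 bits

Yes. I(P;Q) = 0.0364 bits, which is > 0.0 bits.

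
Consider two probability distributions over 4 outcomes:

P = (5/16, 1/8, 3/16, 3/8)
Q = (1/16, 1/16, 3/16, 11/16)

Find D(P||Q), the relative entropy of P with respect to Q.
D(P||Q) = Σ P(i) log₂(P(i)/Q(i))
  i=0: (5/16) × log₂((5/16)/(1/16)) = (5/16) × log₂(5) = 0.7256
  i=1: (1/8) × log₂((1/8)/(1/16)) = (1/8) × log₂(2) = 0.1250
  i=2: (3/16) × log₂((3/16)/(3/16)) = (3/16) × log₂(1) = 0.0000
  i=3: (3/8) × log₂((3/8)/(11/16)) = (3/8) × log₂(6/11) = -0.3279
D(P||Q) = 0.7256 + 0.1250 + 0.0000 - 0.3279
  = 0.5227 bits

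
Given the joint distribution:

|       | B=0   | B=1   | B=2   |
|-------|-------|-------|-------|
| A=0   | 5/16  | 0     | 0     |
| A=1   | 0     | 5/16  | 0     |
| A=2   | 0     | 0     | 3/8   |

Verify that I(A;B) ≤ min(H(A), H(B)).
Marginal P(A) (row sums):
  P(A=0) = 5/16 + 0 + 0 = 5/16
  P(A=1) = 0 + 5/16 + 0 = 5/16
  P(A=2) = 0 + 0 + 3/8 = 3/8
Marginal P(B) (column sums):
  P(B=0) = 5/16 + 0 + 0 = 5/16
  P(B=1) = 0 + 5/16 + 0 = 5/16
  P(B=2) = 0 + 0 + 3/8 = 3/8

H(A) = -[(5/16)·log₂(5/16) + (5/16)·log₂(5/16) + (3/8)·log₂(3/8)]
  = 0.5244 + 0.5244 + 0.5306
  = 1.5794 bits
H(B) = -[(5/16)·log₂(5/16) + (5/16)·log₂(5/16) + (3/8)·log₂(3/8)]
  = 0.5244 + 0.5244 + 0.5306
  = 1.5794 bits
H(A,B) = -[(5/16)·log₂(5/16) + (5/16)·log₂(5/16) + (3/8)·log₂(3/8)]
  = 0.5244 + 0.5244 + 0.5306
  = 1.5794 bits

I(A;B) = H(A) + H(B) - H(A,B)
  = 1.5794 + 1.5794 - 1.5794
  = 1.5794 bits

min(H(A), H(B)) = min(1.5794, 1.5794) = 1.5794 bits
Since 1.5794 ≤ 1.5794, the bound is satisfied ✓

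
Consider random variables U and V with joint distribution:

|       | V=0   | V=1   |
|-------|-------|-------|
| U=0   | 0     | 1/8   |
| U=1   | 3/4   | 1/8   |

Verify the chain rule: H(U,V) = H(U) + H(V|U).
Left side:
H(U,V) = -[(1/8)·log₂(1/8) + (3/4)·log₂(3/4) + (1/8)·log₂(1/8)]
  = 0.3750 + 0.3113 + 0.3750
  = 1.0613 bits

Right side:
Marginal P(U) (row sums):
  P(U=0) = 0 + 1/8 = 1/8
  P(U=1) = 3/4 + 1/8 = 7/8
H(U) = -[(1/8)·log₂(1/8) + (7/8)·log₂(7/8)]
  = 0.3750 + 0.1686
  = 0.5436 bits
H(V|U) = -Σ P(U,V)·log₂ P(V|U), where P(V|U) = P(U,V) / P(U)
  (cells with P(U,V) = 0 contribute 0)
  (U=0,V=1): P(V|U) = (1/8)/(1/8) = 1;  -(1/8)·log₂(1) = 0.0000
  (U=1,V=0): P(V|U) = (3/4)/(7/8) = 6/7;  -(3/4)·log₂(6/7) = 0.1668
  (U=1,V=1): P(V|U) = (1/8)/(7/8) = 1/7;  -(1/8)·log₂(1/7) = 0.3509
H(V|U) = 0.0000 + 0.1668 + 0.3509
  = 0.5177 bits
H(U) + H(V|U) = 0.5436 + 0.5177 = 1.0613 bits

Both sides equal 1.0613 bits, so the chain rule holds ✓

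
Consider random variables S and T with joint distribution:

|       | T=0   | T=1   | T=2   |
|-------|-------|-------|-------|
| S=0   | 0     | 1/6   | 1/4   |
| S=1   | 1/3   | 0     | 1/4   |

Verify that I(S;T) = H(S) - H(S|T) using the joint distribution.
Left side, from I(S;T) = H(S) + H(T) - H(S,T):
Marginal P(S) (row sums):
  P(S=0) = 0 + 1/6 + 1/4 = 5/12
  P(S=1) = 1/3 + 0 + 1/4 = 7/12
Marginal P(T) (column sums):
  P(T=0) = 0 + 1/3 = 1/3
  P(T=1) = 1/6 + 0 = 1/6
  P(T=2) = 1/4 + 1/4 = 1/2

H(S) = -[(5/12)·log₂(5/12) + (7/12)·log₂(7/12)]
  = 0.5263 + 0.4536
  = 0.9799 bits
H(T) = -[(1/3)·log₂(1/3) + (1/6)·log₂(1/6) + (1/2)·log₂(1/2)]
  = 0.5283 + 0.4308 + 0.5000
  = 1.4591 bits
H(S,T) = -[(1/6)·log₂(1/6) + (1/4)·log₂(1/4) + (1/3)·log₂(1/3) + (1/4)·log₂(1/4)]
  = 0.4308 + 0.5000 + 0.5283 + 0.5000
  = 1.9591 bits

I(S;T) = H(S) + H(T) - H(S,T)
  = 0.9799 + 1.4591 - 1.9591
  = 0.4799 bits

Right side, with H(S|T) computed directly from the conditional probabilities:
H(S|T) = -Σ P(S,T)·log₂ P(S|T), where P(S|T) = P(S,T) / P(T)
  (cells with P(S,T) = 0 contribute 0)
  (S=0,T=1): P(S|T) = (1/6)/(1/6) = 1;  -(1/6)·log₂(1) = 0.0000
  (S=0,T=2): P(S|T) = (1/4)/(1/2) = 1/2;  -(1/4)·log₂(1/2) = 0.2500
  (S=1,T=0): P(S|T) = (1/3)/(1/3) = 1;  -(1/3)·log₂(1) = 0.0000
  (S=1,T=2): P(S|T) = (1/4)/(1/2) = 1/2;  -(1/4)·log₂(1/2) = 0.2500
H(S|T) = 0.0000 + 0.2500 + 0.0000 + 0.2500
  = 0.5000 bits
H(S) - H(S|T) = 0.9799 - 0.5000 = 0.4799 bits

Both sides equal 0.4799 bits, so I(S;T) = H(S) - H(S|T) ✓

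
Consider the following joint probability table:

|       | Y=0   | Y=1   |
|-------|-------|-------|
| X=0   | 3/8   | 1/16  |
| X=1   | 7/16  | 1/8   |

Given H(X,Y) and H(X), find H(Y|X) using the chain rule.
From the chain rule: H(X,Y) = H(X) + H(Y|X)
Therefore: H(Y|X) = H(X,Y) - H(X)

H(X,Y) = -[(3/8)·log₂(3/8) + (1/16)·log₂(1/16) + (7/16)·log₂(7/16) + (1/8)·log₂(1/8)]
  = 0.5306 + 0.2500 + 0.5218 + 0.3750
  = 1.6774 bits
Marginal P(X) (row sums):
  P(X=0) = 3/8 + 1/16 = 7/16
  P(X=1) = 7/16 + 1/8 = 9/16
H(X) = -[(7/16)·log₂(7/16) + (9/16)·log₂(9/16)]
  = 0.5218 + 0.4669
  = 0.9887 bits

H(Y|X) = 1.6774 - 0.9887 = 0.6887 bits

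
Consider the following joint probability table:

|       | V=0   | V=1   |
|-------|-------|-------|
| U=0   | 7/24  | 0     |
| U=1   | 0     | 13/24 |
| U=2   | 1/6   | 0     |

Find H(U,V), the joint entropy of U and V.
H(U,V) = -Σ P(U,V) log₂ P(U,V), summed over the non-zero cells:
H(U,V) = -[(7/24)·log₂(7/24) + (13/24)·log₂(13/24) + (1/6)·log₂(1/6)]
  = 0.5185 + 0.4791 + 0.4308
  = 1.4284 bits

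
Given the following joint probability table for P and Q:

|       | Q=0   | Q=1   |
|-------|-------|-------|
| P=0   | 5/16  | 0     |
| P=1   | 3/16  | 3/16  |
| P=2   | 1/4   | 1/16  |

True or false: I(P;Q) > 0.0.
Marginal P(P) (row sums):
  P(P=0) = 5/16 + 0 = 5/16
  P(P=1) = 3/16 + 3/16 = 3/8
  P(P=2) = 1/4 + 1/16 = 5/16
Marginal P(Q) (column sums):
  P(Q=0) = 5/16 + 3/16 + 1/4 = 3/4
  P(Q=1) = 0 + 3/16 + 1/16 = 1/4

H(P) = -[(5/16)·log₂(5/16) + (3/8)·log₂(3/8) + (5/16)·log₂(5/16)]
  = 0.5244 + 0.5306 + 0.5244
  = 1.5794 bits
H(Q) = -[(3/4)·log₂(3/4) + (1/4)·log₂(1/4)]
  = 0.3113 + 0.5000
  = 0.8113 bits
H(P,Q) = -[(5/16)·log₂(5/16) + (3/16)·log₂(3/16) + (3/16)·log₂(3/16) + (1/4)·log₂(1/4) + (1/16)·log₂(1/16)]
  = 0.5244 + 0.4528 + 0.4528 + 0.5000 + 0.2500
  = 2.1800 bits

I(P;Q) = H(P) + H(Q) - H(P,Q)
  = 1.5794 + 0.8113 - 2.1800
  = 0.2107 bits

True. I(P;Q) = 0.2107 bits, which is > 0.0 bits.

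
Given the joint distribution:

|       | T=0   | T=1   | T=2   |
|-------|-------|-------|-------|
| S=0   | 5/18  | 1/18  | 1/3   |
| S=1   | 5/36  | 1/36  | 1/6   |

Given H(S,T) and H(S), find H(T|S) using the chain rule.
From the chain rule: H(S,T) = H(S) + H(T|S)
Therefore: H(T|S) = H(S,T) - H(S)

H(S,T) = -[(5/18)·log₂(5/18) + (1/18)·log₂(1/18) + (1/3)·log₂(1/3) + (5/36)·log₂(5/36) + (1/36)·log₂(1/36) + (1/6)·log₂(1/6)]
  = 0.5133 + 0.2317 + 0.5283 + 0.3956 + 0.1436 + 0.4308
  = 2.2433 bits
Marginal P(S) (row sums):
  P(S=0) = 5/18 + 1/18 + 1/3 = 2/3
  P(S=1) = 5/36 + 1/36 + 1/6 = 1/3
H(S) = -[(2/3)·log₂(2/3) + (1/3)·log₂(1/3)]
  = 0.3900 + 0.5283
  = 0.9183 bits

H(T|S) = 2.2433 - 0.9183 = 1.3250 bits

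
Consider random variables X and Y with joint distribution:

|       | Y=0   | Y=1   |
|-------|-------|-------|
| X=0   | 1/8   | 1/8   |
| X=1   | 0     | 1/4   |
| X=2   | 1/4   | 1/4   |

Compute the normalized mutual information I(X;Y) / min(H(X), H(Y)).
Marginal P(X) (row sums):
  P(X=0) = 1/8 + 1/8 = 1/4
  P(X=1) = 0 + 1/4 = 1/4
  P(X=2) = 1/4 + 1/4 = 1/2
Marginal P(Y) (column sums):
  P(Y=0) = 1/8 + 0 + 1/4 = 3/8
  P(Y=1) = 1/8 + 1/4 + 1/4 = 5/8

H(X) = -[(1/4)·log₂(1/4) + (1/4)·log₂(1/4) + (1/2)·log₂(1/2)]
  = 0.5000 + 0.5000 + 0.5000
  = 1.5000 bits
H(Y) = -[(3/8)·log₂(3/8) + (5/8)·log₂(5/8)]
  = 0.5306 + 0.4238
  = 0.9544 bits
H(X,Y) = -[(1/8)·log₂(1/8) + (1/8)·log₂(1/8) + (1/4)·log₂(1/4) + (1/4)·log₂(1/4) + (1/4)·log₂(1/4)]
  = 0.3750 + 0.3750 + 0.5000 + 0.5000 + 0.5000
  = 2.2500 bits

I(X;Y) = H(X) + H(Y) - H(X,Y)
  = 1.5000 + 0.9544 - 2.2500
  = 0.2044 bits

min(H(X), H(Y)) = min(1.5000, 0.9544) = 0.9544 bits
Normalized MI = 0.2044 / 0.9544 = 0.2142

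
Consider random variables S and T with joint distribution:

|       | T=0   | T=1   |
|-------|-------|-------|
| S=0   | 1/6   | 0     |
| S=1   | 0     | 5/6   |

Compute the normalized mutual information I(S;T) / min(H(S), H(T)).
Marginal P(S) (row sums):
  P(S=0) = 1/6 + 0 = 1/6
  P(S=1) = 0 + 5/6 = 5/6
Marginal P(T) (column sums):
  P(T=0) = 1/6 + 0 = 1/6
  P(T=1) = 0 + 5/6 = 5/6

H(S) = -[(1/6)·log₂(1/6) + (5/6)·log₂(5/6)]
  = 0.4308 + 0.2192
  = 0.6500 bits
H(T) = -[(1/6)·log₂(1/6) + (5/6)·log₂(5/6)]
  = 0.4308 + 0.2192
  = 0.6500 bits
H(S,T) = -[(1/6)·log₂(1/6) + (5/6)·log₂(5/6)]
  = 0.4308 + 0.2192
  = 0.6500 bits

I(S;T) = H(S) + H(T) - H(S,T)
  = 0.6500 + 0.6500 - 0.6500
  = 0.6500 bits

min(H(S), H(T)) = min(0.6500, 0.6500) = 0.6500 bits
Normalized MI = 0.6500 / 0.6500 = 1.0000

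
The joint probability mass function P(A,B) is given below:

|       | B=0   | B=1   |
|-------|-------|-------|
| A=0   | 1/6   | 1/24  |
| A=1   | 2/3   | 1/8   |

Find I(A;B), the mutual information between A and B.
Marginal P(A) (row sums):
  P(A=0) = 1/6 + 1/24 = 5/24
  P(A=1) = 2/3 + 1/8 = 19/24
Marginal P(B) (column sums):
  P(B=0) = 1/6 + 2/3 = 5/6
  P(B=1) = 1/24 + 1/8 = 1/6

H(A) = -[(5/24)·log₂(5/24) + (19/24)·log₂(19/24)]
  = 0.4715 + 0.2668
  = 0.7383 bits
H(B) = -[(5/6)·log₂(5/6) + (1/6)·log₂(1/6)]
  = 0.2192 + 0.4308
  = 0.6500 bits
H(A,B) = -[(1/6)·log₂(1/6) + (1/24)·log₂(1/24) + (2/3)·log₂(2/3) + (1/8)·log₂(1/8)]
  = 0.4308 + 0.1910 + 0.3900 + 0.3750
  = 1.3868 bits

I(A;B) = H(A) + H(B) - H(A,B)
  = 0.7383 + 0.6500 - 1.3868
  = 0.0015 bits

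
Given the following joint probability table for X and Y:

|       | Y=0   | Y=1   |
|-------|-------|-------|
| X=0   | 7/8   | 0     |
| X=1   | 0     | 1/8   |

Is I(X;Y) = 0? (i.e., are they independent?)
Marginal P(X) (row sums):
  P(X=0) = 7/8 + 0 = 7/8
  P(X=1) = 0 + 1/8 = 1/8
Marginal P(Y) (column sums):
  P(Y=0) = 7/8 + 0 = 7/8
  P(Y=1) = 0 + 1/8 = 1/8

X and Y are independent iff P(X=i,Y=j) = P(X=i)·P(Y=j) for every cell.
  P(X=0)·P(Y=0) = 7/8 × 7/8 = 49/64, but P(X=0,Y=0) = 7/8 ✗

No, X and Y are not independent. Quantitatively, I(X;Y) > 0:

H(X) = -[(7/8)·log₂(7/8) + (1/8)·log₂(1/8)]
  = 0.1686 + 0.3750
  = 0.5436 bits
H(Y) = -[(7/8)·log₂(7/8) + (1/8)·log₂(1/8)]
  = 0.1686 + 0.3750
  = 0.5436 bits
H(X,Y) = -[(7/8)·log₂(7/8) + (1/8)·log₂(1/8)]
  = 0.1686 + 0.3750
  = 0.5436 bits
I(X;Y) = H(X) + H(Y) - H(X,Y) = 0.5436 + 0.5436 - 0.5436 = 0.5436 bits > 0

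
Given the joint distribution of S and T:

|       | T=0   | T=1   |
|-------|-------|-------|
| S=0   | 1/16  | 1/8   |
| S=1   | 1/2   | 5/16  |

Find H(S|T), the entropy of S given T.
Marginal P(T) (column sums):
  P(T=0) = 1/16 + 1/2 = 9/16
  P(T=1) = 1/8 + 5/16 = 7/16

H(S|T) = -Σ P(S,T)·log₂ P(S|T), where P(S|T) = P(S,T) / P(T)
  (S=0,T=0): P(S|T) = (1/16)/(9/16) = 1/9;  -(1/16)·log₂(1/9) = 0.1981
  (S=0,T=1): P(S|T) = (1/8)/(7/16) = 2/7;  -(1/8)·log₂(2/7) = 0.2259
  (S=1,T=0): P(S|T) = (1/2)/(9/16) = 8/9;  -(1/2)·log₂(8/9) = 0.0850
  (S=1,T=1): P(S|T) = (5/16)/(7/16) = 5/7;  -(5/16)·log₂(5/7) = 0.1517
H(S|T) = 0.1981 + 0.2259 + 0.0850 + 0.1517
  = 0.6607 bits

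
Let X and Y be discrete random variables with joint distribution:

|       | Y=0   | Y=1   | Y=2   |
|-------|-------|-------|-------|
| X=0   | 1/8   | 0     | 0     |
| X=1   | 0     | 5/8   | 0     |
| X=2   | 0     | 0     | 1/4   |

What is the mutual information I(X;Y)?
Marginal P(X) (row sums):
  P(X=0) = 1/8 + 0 + 0 = 1/8
  P(X=1) = 0 + 5/8 + 0 = 5/8
  P(X=2) = 0 + 0 + 1/4 = 1/4
Marginal P(Y) (column sums):
  P(Y=0) = 1/8 + 0 + 0 = 1/8
  P(Y=1) = 0 + 5/8 + 0 = 5/8
  P(Y=2) = 0 + 0 + 1/4 = 1/4

H(X) = -[(1/8)·log₂(1/8) + (5/8)·log₂(5/8) + (1/4)·log₂(1/4)]
  = 0.3750 + 0.4238 + 0.5000
  = 1.2988 bits
H(Y) = -[(1/8)·log₂(1/8) + (5/8)·log₂(5/8) + (1/4)·log₂(1/4)]
  = 0.3750 + 0.4238 + 0.5000
  = 1.2988 bits
H(X,Y) = -[(1/8)·log₂(1/8) + (5/8)·log₂(5/8) + (1/4)·log₂(1/4)]
  = 0.3750 + 0.4238 + 0.5000
  = 1.2988 bits

I(X;Y) = H(X) + H(Y) - H(X,Y)
  = 1.2988 + 1.2988 - 1.2988
  = 1.2988 bits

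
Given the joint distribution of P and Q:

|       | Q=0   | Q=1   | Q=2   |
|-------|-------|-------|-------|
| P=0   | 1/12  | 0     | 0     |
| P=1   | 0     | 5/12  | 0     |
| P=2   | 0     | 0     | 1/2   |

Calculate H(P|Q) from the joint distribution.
Marginal P(Q) (column sums):
  P(Q=0) = 1/12 + 0 + 0 = 1/12
  P(Q=1) = 0 + 5/12 + 0 = 5/12
  P(Q=2) = 0 + 0 + 1/2 = 1/2

H(P|Q) = -Σ P(P,Q)·log₂ P(P|Q), where P(P|Q) = P(P,Q) / P(Q)
  (cells with P(P,Q) = 0 contribute 0)
  (P=0,Q=0): P(P|Q) = (1/12)/(1/12) = 1;  -(1/12)·log₂(1) = 0.0000
  (P=1,Q=1): P(P|Q) = (5/12)/(5/12) = 1;  -(5/12)·log₂(1) = 0.0000
  (P=2,Q=2): P(P|Q) = (1/2)/(1/2) = 1;  -(1/2)·log₂(1) = 0.0000
H(P|Q) = 0.0000 + 0.0000 + 0.0000
  = 0.0000 bits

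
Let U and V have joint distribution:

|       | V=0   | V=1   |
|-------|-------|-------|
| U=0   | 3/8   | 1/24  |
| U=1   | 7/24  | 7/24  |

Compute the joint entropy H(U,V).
H(U,V) = -Σ P(U,V) log₂ P(U,V), summed over the non-zero cells:
H(U,V) = -[(3/8)·log₂(3/8) + (1/24)·log₂(1/24) + (7/24)·log₂(7/24) + (7/24)·log₂(7/24)]
  = 0.5306 + 0.1910 + 0.5185 + 0.5185
  = 1.7586 bits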